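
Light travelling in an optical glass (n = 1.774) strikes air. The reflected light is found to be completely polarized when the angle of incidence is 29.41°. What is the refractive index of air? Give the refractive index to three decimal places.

n ≈ 1.000

Full polarization of the reflected beam means tan θ_B = n₂/n₁, where n₁ is the incident medium (an optical glass).
n₂ = n₁ tan θ_B = 1.774 × tan 29.41° = 1.000.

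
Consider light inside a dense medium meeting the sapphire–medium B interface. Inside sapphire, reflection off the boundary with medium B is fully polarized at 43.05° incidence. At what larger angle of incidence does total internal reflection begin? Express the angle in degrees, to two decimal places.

From Brewster, n₂/n₁ = tan θ_B = tan 43.05° = 0.9341.
Then sin θ_c = n₂/n₁ = 0.9341, so θ_c = arcsin 0.9341 = 69.09°.

θ_c ≈ 69.09°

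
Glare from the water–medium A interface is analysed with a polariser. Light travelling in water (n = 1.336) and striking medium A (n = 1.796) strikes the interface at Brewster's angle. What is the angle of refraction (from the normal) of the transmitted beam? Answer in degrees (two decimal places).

θ_t ≈ 36.64°

tan θ_B = n₂/n₁ = 1.796/1.336 = 1.3443, so θ_B = 53.36°.
Since θ_B + θ_t = 90° at Brewster incidence, θ_t = 90° − 53.36° = 36.64°.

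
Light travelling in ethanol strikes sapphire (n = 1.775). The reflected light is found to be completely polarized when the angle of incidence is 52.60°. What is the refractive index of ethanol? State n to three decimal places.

n ≈ 1.357

At the Brewster angle, tan θ_B = n₂/n₁ with n₁ on the incident side (ethanol) and n₂ on the transmitted side (sapphire).
n₁ = n₂ / tan θ_B = 1.775 / tan 52.60° = 1.357.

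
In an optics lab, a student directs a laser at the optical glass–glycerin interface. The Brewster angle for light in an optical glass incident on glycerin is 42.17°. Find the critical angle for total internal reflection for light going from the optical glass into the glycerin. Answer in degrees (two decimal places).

From Brewster, n₂/n₁ = tan θ_B = tan 42.17° = 0.9058.
Then sin θ_c = n₂/n₁ = 0.9058, so θ_c = arcsin 0.9058 = 64.93°.

θ_c ≈ 64.93°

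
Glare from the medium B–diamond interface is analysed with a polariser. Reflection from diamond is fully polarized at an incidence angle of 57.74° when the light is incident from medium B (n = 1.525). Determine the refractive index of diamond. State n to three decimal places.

n ≈ 2.416

Brewster's law: tan θ_B = n₂/n₁ (light incident in medium B, refracted into diamond).
n₂ = n₁ tan θ_B = 1.525 × tan 57.74° = 2.416.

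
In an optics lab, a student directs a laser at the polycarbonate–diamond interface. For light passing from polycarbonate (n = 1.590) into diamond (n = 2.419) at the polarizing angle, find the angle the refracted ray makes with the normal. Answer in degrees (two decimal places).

tan θ_B = n₂/n₁ = 2.419/1.590 = 1.5214, so θ_B = 56.68°.
At Brewster's angle the reflected and refracted rays are perpendicular, so θ_t = 90° − θ_B = 90° − 56.68° = 33.32°.

θ_t ≈ 33.32°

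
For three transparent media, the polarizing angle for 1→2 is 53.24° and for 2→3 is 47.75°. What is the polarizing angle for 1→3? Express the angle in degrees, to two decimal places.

θ_B ≈ 55.84°

Each Brewster angle gives a ratio: n₂/n₁ = tan 53.24° = 1.3387, n₃/n₂ = tan 47.75° = 1.1009.
Multiplying, n₃/n₁ = 1.3387 × 1.1009 = 1.4738, and θ_B(1→3) = arctan 1.4738 = 55.84°.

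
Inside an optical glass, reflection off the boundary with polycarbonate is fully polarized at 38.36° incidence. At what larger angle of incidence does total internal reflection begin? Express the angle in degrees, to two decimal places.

tan θ_B = n₂/n₁ = tan 38.36° = 0.7915.
Total internal reflection: sin θ_c = n₂/n₁ = 0.7915.
θ_c = arcsin(0.7915) = 52.32°.

θ_c ≈ 52.32°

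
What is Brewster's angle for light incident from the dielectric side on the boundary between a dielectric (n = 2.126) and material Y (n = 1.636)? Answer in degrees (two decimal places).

θ_B ≈ 37.58°

The reflected p-component vanishes when tan θ_B = n₂/n₁.
tan θ_B = n₂/n₁ = 1.636/2.126 = 0.7695.
θ_B = arctan(0.7695) = 37.58°.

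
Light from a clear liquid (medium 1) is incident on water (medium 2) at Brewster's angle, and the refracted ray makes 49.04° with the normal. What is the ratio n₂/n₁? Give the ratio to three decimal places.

θ_B + θ_t = 90°, so θ_B = 90° − 49.04° = 40.96°.
tan θ_B = n₂/n₁, so n₂/n₁ = tan 40.96° = 0.868.

n₂/n₁ ≈ 0.868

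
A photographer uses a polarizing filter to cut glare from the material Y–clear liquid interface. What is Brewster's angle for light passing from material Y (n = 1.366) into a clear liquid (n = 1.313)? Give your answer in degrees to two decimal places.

Brewster's condition: tan θ_B = n₂/n₁ = 1.313/1.366 = 0.9612.
So θ_B = arctan 0.9612 = 43.87°.

θ_B ≈ 43.87°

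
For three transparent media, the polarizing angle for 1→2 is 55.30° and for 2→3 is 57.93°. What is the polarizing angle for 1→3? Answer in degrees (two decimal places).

Each Brewster angle gives a ratio: n₂/n₁ = tan 55.30° = 1.4442, n₃/n₂ = tan 57.93° = 1.5960.
n₃/n₁ = 2.3049. Then tan θ_B(1→3) = n₃/n₁, so θ_B(1→3) = arctan(2.3049) = 66.55°.

θ_B ≈ 66.55°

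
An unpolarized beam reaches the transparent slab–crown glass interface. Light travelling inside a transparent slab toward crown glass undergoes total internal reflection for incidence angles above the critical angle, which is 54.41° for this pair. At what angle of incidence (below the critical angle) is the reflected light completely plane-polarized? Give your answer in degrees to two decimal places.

At the critical angle sin θ_c = n₂/n₁, giving n₂/n₁ = sin 54.41° = 0.8132.
Then tan θ_B = n₂/n₁ = 0.8132, so θ_B = arctan 0.8132 = 39.12°.

θ_B ≈ 39.12°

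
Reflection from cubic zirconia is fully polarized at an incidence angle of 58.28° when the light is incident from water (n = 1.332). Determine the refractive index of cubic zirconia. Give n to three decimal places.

Full polarization of the reflected beam means tan θ_B = n₂/n₁, where n₁ is the incident medium (water).
n₂ = n₁ tan θ_B = 1.332 × tan 58.28° = 2.155.

n ≈ 2.155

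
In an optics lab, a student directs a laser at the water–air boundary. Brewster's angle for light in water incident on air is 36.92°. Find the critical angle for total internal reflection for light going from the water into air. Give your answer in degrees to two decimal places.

θ_c ≈ 48.71°

tan θ_B = n₂/n₁ = tan 36.92° = 0.7514.
Total internal reflection: sin θ_c = n₂/n₁ = 0.7514.
θ_c = arcsin(0.7514) = 48.71°.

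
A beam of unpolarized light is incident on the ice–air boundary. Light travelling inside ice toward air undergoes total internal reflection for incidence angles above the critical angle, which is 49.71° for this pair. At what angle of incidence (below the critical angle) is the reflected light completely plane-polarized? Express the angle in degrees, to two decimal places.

At the critical angle sin θ_c = n₂/n₁, giving n₂/n₁ = sin 49.71° = 0.7628.
Then tan θ_B = n₂/n₁ = 0.7628, so θ_B = arctan 0.7628 = 37.34°.

θ_B ≈ 37.34°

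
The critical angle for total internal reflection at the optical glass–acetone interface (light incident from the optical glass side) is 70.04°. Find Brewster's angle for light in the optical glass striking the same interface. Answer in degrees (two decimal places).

n₂/n₁ = sin θ_c = sin 70.04° = 0.9399.
tan θ_B equals the same ratio, so θ_B = arctan(0.9399) = 43.23°.

θ_B ≈ 43.23°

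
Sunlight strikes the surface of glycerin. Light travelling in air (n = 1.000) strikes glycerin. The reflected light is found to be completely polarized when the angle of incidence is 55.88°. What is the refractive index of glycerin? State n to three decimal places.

Full polarization of the reflected beam means tan θ_B = n₂/n₁, where n₁ is the incident medium (air).
n₂ = n₁ tan θ_B = 1.000 × tan 55.88° = 1.476.

n ≈ 1.476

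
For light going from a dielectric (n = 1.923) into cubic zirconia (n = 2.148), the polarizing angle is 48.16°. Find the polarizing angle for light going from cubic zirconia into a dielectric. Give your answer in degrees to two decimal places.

Reversing the direction swaps n₁ and n₂, so tan θ_B' = 1/tan θ_B and θ_B' = 90° − θ_B.
Hence θ_B' = 90° − 48.16° = 41.84°.

θ_B' ≈ 41.84°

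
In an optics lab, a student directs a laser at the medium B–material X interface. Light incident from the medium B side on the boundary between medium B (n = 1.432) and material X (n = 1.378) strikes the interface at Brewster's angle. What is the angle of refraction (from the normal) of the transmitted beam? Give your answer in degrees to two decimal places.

θ_t ≈ 46.10°

First find Brewster's angle: tan θ_B = 1.378/1.432 = 0.9623, giving θ_B = 43.90°.
Since θ_B + θ_t = 90° at Brewster incidence, θ_t = 90° − 43.90° = 46.10°.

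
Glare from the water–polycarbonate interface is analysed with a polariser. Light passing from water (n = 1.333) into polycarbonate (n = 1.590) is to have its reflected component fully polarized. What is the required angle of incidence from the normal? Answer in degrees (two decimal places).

tan θ_B = n₂/n₁ = 1.590/1.333 = 1.1928.
θ_B = arctan(1.1928) = 50.02°.

θ_B ≈ 50.02°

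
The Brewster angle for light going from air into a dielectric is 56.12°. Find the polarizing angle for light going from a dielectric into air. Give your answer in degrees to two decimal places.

θ_B' ≈ 33.88°

Reversing the direction swaps n₁ and n₂, so tan θ_B' = 1/tan θ_B and θ_B' = 90° − θ_B.
Hence θ_B' = 90° − 56.12° = 33.88°.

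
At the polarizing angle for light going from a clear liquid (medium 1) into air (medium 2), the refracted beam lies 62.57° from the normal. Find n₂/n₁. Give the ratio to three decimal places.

At Brewster incidence θ_B = 90° − θ_t = 90° − 62.57° = 27.43°.
tan θ_B = n₂/n₁, so n₂/n₁ = tan 27.43° = 0.519.

n₂/n₁ ≈ 0.519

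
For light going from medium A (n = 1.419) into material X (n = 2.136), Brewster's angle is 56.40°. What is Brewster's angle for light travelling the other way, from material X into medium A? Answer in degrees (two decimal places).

The two Brewster angles are complementary: θ_B' = 90° − θ_B = 90° − 56.40° = 33.60°.

θ_B' ≈ 33.60°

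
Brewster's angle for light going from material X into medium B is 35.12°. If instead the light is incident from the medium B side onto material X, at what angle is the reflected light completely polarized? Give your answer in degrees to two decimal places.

θ_B' ≈ 54.88°

Reversing the direction swaps n₁ and n₂, so tan θ_B' = 1/tan θ_B and θ_B' = 90° − θ_B.
Hence θ_B' = 90° − 35.12° = 54.88°.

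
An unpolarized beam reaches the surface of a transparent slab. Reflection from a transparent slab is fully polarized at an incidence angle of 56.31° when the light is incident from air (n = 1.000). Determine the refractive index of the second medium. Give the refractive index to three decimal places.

n ≈ 1.500

At Brewster's angle, tan θ_B = n₂/n₁ with n₁ on the incident side (air) and n₂ on the transmitted side (a transparent slab).
n₂ = n₁ tan θ_B = 1.000 × tan 56.31° = 1.500.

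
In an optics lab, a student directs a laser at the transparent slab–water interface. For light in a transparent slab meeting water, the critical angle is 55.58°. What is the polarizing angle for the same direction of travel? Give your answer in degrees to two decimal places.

sin θ_c = n₂/n₁, so n₂/n₁ = sin 55.58° = 0.8249.
Brewster: tan θ_B = n₂/n₁ = 0.8249.
θ_B = arctan(0.8249) = 39.52°.

θ_B ≈ 39.52°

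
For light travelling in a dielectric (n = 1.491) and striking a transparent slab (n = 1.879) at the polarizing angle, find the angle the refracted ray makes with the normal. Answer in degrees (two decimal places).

First find Brewster's angle: tan θ_B = 1.879/1.491 = 1.2602, giving θ_B = 51.57°.
Since θ_B + θ_t = 90° at Brewster incidence, θ_t = 90° − 51.57° = 38.43°.

θ_t ≈ 38.43°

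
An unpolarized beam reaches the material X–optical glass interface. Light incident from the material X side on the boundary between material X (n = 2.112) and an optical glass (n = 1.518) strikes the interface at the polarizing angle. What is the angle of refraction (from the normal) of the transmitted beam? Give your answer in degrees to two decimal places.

θ_t ≈ 54.29°

First find Brewster's angle: tan θ_B = 1.518/2.112 = 0.7188, giving θ_B = 35.71°.
Since θ_B + θ_t = 90° at Brewster incidence, θ_t = 90° − 35.71° = 54.29°.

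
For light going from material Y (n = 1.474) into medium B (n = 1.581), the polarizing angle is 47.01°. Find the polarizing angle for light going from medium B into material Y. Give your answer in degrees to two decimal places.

tan θ_B' = n₁/n₂ = 1/tan θ_B, so θ_B' = 90° − θ_B.
θ_B' = 90° − 47.01° = 42.99°.

θ_B' ≈ 42.99°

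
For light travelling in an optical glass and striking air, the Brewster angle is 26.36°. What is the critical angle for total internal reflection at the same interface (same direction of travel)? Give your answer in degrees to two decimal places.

tan θ_B = n₂/n₁ = tan 26.36° = 0.4955.
Total internal reflection: sin θ_c = n₂/n₁ = 0.4955.
θ_c = arcsin(0.4955) = 29.70°.

θ_c ≈ 29.70°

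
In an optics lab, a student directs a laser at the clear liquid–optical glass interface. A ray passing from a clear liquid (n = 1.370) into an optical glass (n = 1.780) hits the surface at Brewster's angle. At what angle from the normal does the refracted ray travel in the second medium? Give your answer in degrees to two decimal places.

First find Brewster's angle: tan θ_B = 1.780/1.370 = 1.2993, giving θ_B = 52.42°.
The refracted ray is perpendicular to the reflected ray, so θ_t = 90° − θ_B = 37.58°.

θ_t ≈ 37.58°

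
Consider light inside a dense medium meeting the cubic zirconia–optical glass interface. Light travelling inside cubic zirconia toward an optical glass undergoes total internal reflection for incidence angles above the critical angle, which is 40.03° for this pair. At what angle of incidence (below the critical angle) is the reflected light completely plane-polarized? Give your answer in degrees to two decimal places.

θ_B ≈ 32.75°

At the critical angle sin θ_c = n₂/n₁, giving n₂/n₁ = sin 40.03° = 0.6432.
Then tan θ_B = n₂/n₁ = 0.6432, so θ_B = arctan 0.6432 = 32.75°.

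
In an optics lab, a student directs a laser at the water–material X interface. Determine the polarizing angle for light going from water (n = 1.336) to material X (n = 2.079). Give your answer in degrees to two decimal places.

Brewster's condition: tan θ_B = n₂/n₁ = 2.079/1.336 = 1.5561.
θ_B = arctan(1.5561) = 57.27°.

θ_B ≈ 57.27°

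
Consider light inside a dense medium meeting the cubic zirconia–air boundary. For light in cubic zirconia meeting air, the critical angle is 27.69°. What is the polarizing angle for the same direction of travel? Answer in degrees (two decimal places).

θ_B ≈ 24.92°

sin θ_c = n₂/n₁, so n₂/n₁ = sin 27.69° = 0.4647.
Brewster: tan θ_B = n₂/n₁ = 0.4647.
θ_B = arctan(0.4647) = 24.92°.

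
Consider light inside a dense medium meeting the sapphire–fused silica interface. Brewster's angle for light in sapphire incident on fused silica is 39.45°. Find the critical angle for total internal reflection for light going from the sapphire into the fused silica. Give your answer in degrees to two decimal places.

tan θ_B = n₂/n₁ = tan 39.45° = 0.8229.
Total internal reflection: sin θ_c = n₂/n₁ = 0.8229.
θ_c = arcsin(0.8229) = 55.37°.

θ_c ≈ 55.37°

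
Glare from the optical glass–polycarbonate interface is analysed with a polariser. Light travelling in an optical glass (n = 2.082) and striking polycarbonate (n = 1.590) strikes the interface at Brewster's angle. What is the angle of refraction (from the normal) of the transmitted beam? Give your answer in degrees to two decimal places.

θ_t ≈ 52.63°

First find Brewster's angle: tan θ_B = 1.590/2.082 = 0.7637, giving θ_B = 37.37°.
At Brewster's angle the reflected and refracted rays are perpendicular, so θ_t = 90° − θ_B = 90° − 37.37° = 52.63°.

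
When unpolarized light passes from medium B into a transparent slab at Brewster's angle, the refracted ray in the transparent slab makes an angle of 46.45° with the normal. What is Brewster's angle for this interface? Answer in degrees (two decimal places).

θ_B ≈ 43.55°

Since the reflected and refracted rays are at right angles at the polarizing angle, θ_B + θ_t = 90°.
So θ_B = 90° − θ_t = 90° − 46.45° = 43.55°.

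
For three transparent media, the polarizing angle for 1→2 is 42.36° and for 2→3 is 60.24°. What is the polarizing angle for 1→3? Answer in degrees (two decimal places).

θ_B ≈ 57.91°

n₂/n₁ = tan 42.36° = 0.9118 and n₃/n₂ = tan 60.24° = 1.7489.
n₃/n₁ = 1.5948. Then tan θ_B(1→3) = n₃/n₁, so θ_B(1→3) = arctan(1.5948) = 57.91°.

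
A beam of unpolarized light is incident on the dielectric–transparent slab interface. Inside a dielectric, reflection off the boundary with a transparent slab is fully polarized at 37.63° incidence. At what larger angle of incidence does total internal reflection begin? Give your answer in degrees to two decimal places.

θ_c ≈ 50.44°

tan θ_B = n₂/n₁ = tan 37.63° = 0.7709.
Total internal reflection: sin θ_c = n₂/n₁ = 0.7709.
θ_c = arcsin(0.7709) = 50.44°.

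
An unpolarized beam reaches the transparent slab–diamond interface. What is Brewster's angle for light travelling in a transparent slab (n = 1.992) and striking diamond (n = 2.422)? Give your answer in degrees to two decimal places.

θ_B ≈ 50.56°

tan θ_B = n₂/n₁ = 2.422/1.992 = 1.2159.
θ_B = arctan(1.2159) = 50.56°.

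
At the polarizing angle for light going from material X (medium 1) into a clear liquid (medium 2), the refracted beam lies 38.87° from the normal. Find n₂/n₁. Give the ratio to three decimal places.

n₂/n₁ ≈ 1.241

θ_B + θ_t = 90°, so θ_B = 90° − 38.87° = 51.13°.
tan θ_B = n₂/n₁, so n₂/n₁ = tan 51.13° = 1.241.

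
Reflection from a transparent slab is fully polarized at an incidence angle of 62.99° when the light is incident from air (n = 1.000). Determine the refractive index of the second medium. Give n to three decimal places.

n ≈ 1.962

At Brewster's angle, tan θ_B = n₂/n₁ with n₁ on the incident side (air) and n₂ on the transmitted side (a transparent slab).
n₂ = n₁ tan θ_B = 1.000 × tan 62.99° = 1.962.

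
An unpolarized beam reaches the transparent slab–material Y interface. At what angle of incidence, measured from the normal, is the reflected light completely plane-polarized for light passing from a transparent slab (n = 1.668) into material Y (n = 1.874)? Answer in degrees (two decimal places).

At Brewster's angle the reflected and refracted rays are perpendicular, which with Snell's law gives tan θ_B = n₂/n₁.
Here n₂/n₁ = 1.874/1.668 = 1.1235, and Brewster's law gives tan θ_B = n₂/n₁. Taking the arctangent, θ_B = 48.33°.

θ_B ≈ 48.33°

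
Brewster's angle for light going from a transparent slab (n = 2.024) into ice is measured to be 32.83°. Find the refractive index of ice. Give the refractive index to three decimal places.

Brewster's law: tan θ_B = n₂/n₁ (light incident in a transparent slab, refracted into ice).
n₂ = n₁ tan θ_B = 2.024 × tan 32.83° = 1.306.

n ≈ 1.306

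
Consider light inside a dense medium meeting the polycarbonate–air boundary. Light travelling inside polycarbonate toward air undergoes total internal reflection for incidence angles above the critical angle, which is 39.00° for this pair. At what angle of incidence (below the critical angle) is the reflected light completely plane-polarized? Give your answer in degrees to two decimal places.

At the critical angle sin θ_c = n₂/n₁, giving n₂/n₁ = sin 39.00° = 0.6293.
Then tan θ_B = n₂/n₁ = 0.6293, so θ_B = arctan 0.6293 = 32.18°.

θ_B ≈ 32.18°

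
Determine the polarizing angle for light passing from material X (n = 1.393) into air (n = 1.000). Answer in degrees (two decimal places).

θ_B ≈ 35.67°

tan θ_B = n₂/n₁ = 1.000/1.393 = 0.7179.
So θ_B = arctan 0.7179 = 35.67°.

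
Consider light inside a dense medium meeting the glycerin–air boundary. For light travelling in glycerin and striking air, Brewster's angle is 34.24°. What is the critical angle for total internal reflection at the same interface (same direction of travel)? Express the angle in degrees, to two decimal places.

θ_c ≈ 42.89°

n₂/n₁ = tan 34.24° = 0.6806; the critical angle satisfies sin θ_c = n₂/n₁.
θ_c = arcsin(0.6806) = 42.89°.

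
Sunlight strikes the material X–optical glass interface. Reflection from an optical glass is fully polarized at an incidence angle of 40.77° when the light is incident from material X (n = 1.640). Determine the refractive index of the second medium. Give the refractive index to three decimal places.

Brewster's law: tan θ_B = n₂/n₁ (light incident in material X, refracted into an optical glass).
n₂ = n₁ tan θ_B = 1.640 × tan 40.77° = 1.414.

n ≈ 1.414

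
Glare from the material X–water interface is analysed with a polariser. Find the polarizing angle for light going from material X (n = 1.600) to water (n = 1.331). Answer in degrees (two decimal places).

At Brewster's angle the reflected and refracted rays are perpendicular, which with Snell's law gives tan θ_B = n₂/n₁.
Here n₂/n₁ = 1.331/1.600 = 0.8319, and Brewster's law gives tan θ_B = n₂/n₁.
So θ_B = arctan 0.8319 = 39.76°.

θ_B ≈ 39.76°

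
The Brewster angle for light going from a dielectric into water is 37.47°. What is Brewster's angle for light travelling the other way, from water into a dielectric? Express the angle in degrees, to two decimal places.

θ_B' ≈ 52.53°

The two Brewster angles are complementary: θ_B' = 90° − θ_B = 90° − 37.47° = 52.53°.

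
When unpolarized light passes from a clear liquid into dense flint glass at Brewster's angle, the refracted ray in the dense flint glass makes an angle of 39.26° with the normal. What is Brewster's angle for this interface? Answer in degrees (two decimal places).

Since the reflected and refracted rays are at right angles at the polarizing angle, θ_B + θ_t = 90°.
θ_B = 90° − 39.26° = 50.74°.

θ_B ≈ 50.74°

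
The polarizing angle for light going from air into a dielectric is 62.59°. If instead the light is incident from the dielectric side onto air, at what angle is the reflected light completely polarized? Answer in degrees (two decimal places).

Reversing the direction swaps n₁ and n₂, so tan θ_B' = 1/tan θ_B and θ_B' = 90° − θ_B.
Hence θ_B' = 90° − 62.59° = 27.41°.

θ_B' ≈ 27.41°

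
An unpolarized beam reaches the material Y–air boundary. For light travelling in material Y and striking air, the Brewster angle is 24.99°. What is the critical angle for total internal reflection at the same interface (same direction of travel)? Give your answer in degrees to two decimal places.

θ_c ≈ 27.78°

n₂/n₁ = tan 24.99° = 0.4661; the critical angle satisfies sin θ_c = n₂/n₁.
θ_c = arcsin(0.4661) = 27.78°.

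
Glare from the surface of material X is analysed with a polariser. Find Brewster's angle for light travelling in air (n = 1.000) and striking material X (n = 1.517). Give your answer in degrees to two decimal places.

The reflected p-component vanishes when tan θ_B = n₂/n₁.
Here n₂/n₁ = 1.517/1.000 = 1.5170, and Brewster's law gives tan θ_B = n₂/n₁.
So θ_B = arctan 1.5170 = 56.61°.

θ_B ≈ 56.61°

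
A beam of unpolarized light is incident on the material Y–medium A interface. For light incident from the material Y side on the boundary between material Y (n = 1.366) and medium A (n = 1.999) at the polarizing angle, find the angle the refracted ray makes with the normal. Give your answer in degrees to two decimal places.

tan θ_B = n₂/n₁ = 1.999/1.366 = 1.4634, so θ_B = 55.65°.
The refracted ray is perpendicular to the reflected ray, so θ_t = 90° − θ_B = 34.35°.

θ_t ≈ 34.35°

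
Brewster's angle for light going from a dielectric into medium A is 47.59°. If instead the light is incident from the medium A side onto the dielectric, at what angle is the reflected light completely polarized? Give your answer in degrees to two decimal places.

The two Brewster angles are complementary: θ_B' = 90° − θ_B = 90° − 47.59° = 42.41°.

θ_B' ≈ 42.41°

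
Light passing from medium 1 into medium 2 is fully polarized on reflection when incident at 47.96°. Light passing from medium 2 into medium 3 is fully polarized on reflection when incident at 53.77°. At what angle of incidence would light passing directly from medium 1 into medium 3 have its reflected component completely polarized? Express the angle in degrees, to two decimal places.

n₂/n₁ = tan 47.96° = 1.1091 and n₃/n₂ = tan 53.77° = 1.3648.
So n₃/n₁ = (n₂/n₁)(n₃/n₂) = 1.1091 × 1.3648 = 1.5137.
θ_B(1→3) = arctan(1.5137) = 56.55°.

θ_B ≈ 56.55°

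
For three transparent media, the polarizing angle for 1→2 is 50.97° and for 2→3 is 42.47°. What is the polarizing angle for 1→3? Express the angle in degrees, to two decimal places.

θ_B ≈ 48.47°

n₂/n₁ = tan 50.97° = 1.2336 and n₃/n₂ = tan 42.47° = 0.9154.
n₃/n₁ = 1.1292. Then tan θ_B(1→3) = n₃/n₁, so θ_B(1→3) = arctan(1.1292) = 48.47°.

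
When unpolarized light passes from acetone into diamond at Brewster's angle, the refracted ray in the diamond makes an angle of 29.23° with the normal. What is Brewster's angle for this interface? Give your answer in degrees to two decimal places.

θ_B ≈ 60.77°

Since the reflected and refracted rays are at right angles at the polarizing angle, θ_B + θ_t = 90°.
So θ_B = 90° − θ_t = 90° − 29.23° = 60.77°.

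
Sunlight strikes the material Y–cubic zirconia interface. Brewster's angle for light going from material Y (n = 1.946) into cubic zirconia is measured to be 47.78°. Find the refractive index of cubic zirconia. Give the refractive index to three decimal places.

Brewster's law: tan θ_B = n₂/n₁ (light incident in material Y, refracted into cubic zirconia).
n₂ = n₁ tan θ_B = 1.946 × tan 47.78° = 2.145.

n ≈ 2.145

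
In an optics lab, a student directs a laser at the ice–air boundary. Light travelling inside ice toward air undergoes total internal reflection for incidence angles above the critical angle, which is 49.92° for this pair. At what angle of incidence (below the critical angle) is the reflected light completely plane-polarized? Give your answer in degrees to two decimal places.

θ_B ≈ 37.42°

n₂/n₁ = sin θ_c = sin 49.92° = 0.7651.
tan θ_B equals the same ratio, so θ_B = arctan(0.7651) = 37.42°.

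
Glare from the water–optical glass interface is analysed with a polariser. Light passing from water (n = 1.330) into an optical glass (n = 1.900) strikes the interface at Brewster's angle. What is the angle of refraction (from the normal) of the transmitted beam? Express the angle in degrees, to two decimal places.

tan θ_B = n₂/n₁ = 1.900/1.330 = 1.4286, so θ_B = 55.01°.
At Brewster's angle the reflected and refracted rays are perpendicular, so θ_t = 90° − θ_B = 90° − 55.01° = 34.99°.

θ_t ≈ 34.99°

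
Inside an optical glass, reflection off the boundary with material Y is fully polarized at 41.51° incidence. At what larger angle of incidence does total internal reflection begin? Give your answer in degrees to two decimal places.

θ_c ≈ 62.26°

tan θ_B = n₂/n₁ = tan 41.51° = 0.8850.
Total internal reflection: sin θ_c = n₂/n₁ = 0.8850.
θ_c = arcsin(0.8850) = 62.26°.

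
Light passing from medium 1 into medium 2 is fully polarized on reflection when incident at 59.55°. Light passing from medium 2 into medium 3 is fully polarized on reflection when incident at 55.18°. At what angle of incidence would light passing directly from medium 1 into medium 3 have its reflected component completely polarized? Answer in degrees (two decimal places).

n₂/n₁ = tan 59.55° = 1.7011 and n₃/n₂ = tan 55.18° = 1.4377.
Multiplying, n₃/n₁ = 1.7011 × 1.4377 = 2.4457, and θ_B(1→3) = arctan 2.4457 = 67.76°.

θ_B ≈ 67.76°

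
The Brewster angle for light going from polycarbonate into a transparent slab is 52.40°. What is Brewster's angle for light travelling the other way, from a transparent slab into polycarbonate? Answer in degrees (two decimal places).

Reversing the direction swaps n₁ and n₂, so tan θ_B' = 1/tan θ_B and θ_B' = 90° − θ_B.
Hence θ_B' = 90° − 52.40° = 37.60°.

θ_B' ≈ 37.60°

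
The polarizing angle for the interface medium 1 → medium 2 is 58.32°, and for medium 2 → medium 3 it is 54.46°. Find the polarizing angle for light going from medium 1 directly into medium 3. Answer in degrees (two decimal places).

θ_B ≈ 66.21°

Each Brewster angle gives a ratio: n₂/n₁ = tan 58.32° = 1.6204, n₃/n₂ = tan 54.46° = 1.3999.
So n₃/n₁ = (n₂/n₁)(n₃/n₂) = 1.6204 × 1.3999 = 2.2684.
θ_B(1→3) = arctan(2.2684) = 66.21°.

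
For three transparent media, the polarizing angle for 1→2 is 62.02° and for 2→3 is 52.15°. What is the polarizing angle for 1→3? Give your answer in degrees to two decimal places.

θ_B ≈ 67.57°

tan θ_B(1→2) = n₂/n₁ = tan 62.02° = 1.8823.
tan θ_B(2→3) = n₃/n₂ = tan 52.15° = 1.2869.
n₃/n₁ = 2.4223. Then tan θ_B(1→3) = n₃/n₁, so θ_B(1→3) = arctan(2.4223) = 67.57°.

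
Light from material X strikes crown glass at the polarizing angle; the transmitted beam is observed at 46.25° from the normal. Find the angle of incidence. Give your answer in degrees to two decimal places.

Since the reflected and refracted rays are at right angles at the polarizing angle, θ_B + θ_t = 90°.
θ_B = 90° − 46.25° = 43.75°.

θ_B ≈ 43.75°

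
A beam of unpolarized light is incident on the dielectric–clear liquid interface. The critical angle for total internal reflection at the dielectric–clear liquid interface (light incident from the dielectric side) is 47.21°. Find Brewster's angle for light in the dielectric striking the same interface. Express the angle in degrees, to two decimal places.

sin θ_c = n₂/n₁, so n₂/n₁ = sin 47.21° = 0.7338.
Brewster: tan θ_B = n₂/n₁ = 0.7338.
θ_B = arctan(0.7338) = 36.27°.

θ_B ≈ 36.27°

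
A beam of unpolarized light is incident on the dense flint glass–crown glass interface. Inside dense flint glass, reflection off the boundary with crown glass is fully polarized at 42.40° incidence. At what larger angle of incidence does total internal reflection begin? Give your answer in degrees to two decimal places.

θ_c ≈ 65.94°

From Brewster, n₂/n₁ = tan θ_B = tan 42.40° = 0.9131.
Then sin θ_c = n₂/n₁ = 0.9131, so θ_c = arcsin 0.9131 = 65.94°.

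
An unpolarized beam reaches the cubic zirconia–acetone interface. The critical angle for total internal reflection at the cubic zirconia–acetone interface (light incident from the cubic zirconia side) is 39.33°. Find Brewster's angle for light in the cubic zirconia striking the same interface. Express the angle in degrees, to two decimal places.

θ_B ≈ 32.37°

sin θ_c = n₂/n₁, so n₂/n₁ = sin 39.33° = 0.6338.
Brewster: tan θ_B = n₂/n₁ = 0.6338.
θ_B = arctan(0.6338) = 32.37°.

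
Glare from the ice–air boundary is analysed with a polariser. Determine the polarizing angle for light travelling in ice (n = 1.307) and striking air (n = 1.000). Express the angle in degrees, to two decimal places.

θ_B ≈ 37.42°

tan θ_B = n₂/n₁ = 1.000/1.307 = 0.7651. Taking the arctangent, θ_B = 37.42°.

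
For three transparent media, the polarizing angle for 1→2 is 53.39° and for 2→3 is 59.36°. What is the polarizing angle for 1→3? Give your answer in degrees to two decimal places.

tan θ_B(1→2) = n₂/n₁ = tan 53.39° = 1.3460.
tan θ_B(2→3) = n₃/n₂ = tan 59.36° = 1.6882.
n₃/n₁ = 2.2724. Then tan θ_B(1→3) = n₃/n₁, so θ_B(1→3) = arctan(2.2724) = 66.25°.

θ_B ≈ 66.25°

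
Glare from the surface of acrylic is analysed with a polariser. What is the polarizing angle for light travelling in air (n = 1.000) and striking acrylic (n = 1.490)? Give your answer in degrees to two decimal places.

Here n₂/n₁ = 1.490/1.000 = 1.4900, and Brewster's law gives tan θ_B = n₂/n₁.
So θ_B = arctan 1.4900 = 56.13°.

θ_B ≈ 56.13°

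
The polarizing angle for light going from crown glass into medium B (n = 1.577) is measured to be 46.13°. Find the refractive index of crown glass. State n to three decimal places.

n ≈ 1.516

At the polarizing angle, tan θ_B = n₂/n₁ with n₁ on the incident side (crown glass) and n₂ on the transmitted side (medium B).
n₁ = n₂ / tan θ_B = 1.577 / tan 46.13° = 1.516.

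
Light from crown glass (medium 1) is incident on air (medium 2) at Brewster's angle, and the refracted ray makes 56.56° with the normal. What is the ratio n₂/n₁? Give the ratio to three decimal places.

n₂/n₁ ≈ 0.660

θ_B + θ_t = 90°, so θ_B = 90° − 56.56° = 33.44°.
Then n₂/n₁ = tan θ_B = tan 33.44° = 0.660.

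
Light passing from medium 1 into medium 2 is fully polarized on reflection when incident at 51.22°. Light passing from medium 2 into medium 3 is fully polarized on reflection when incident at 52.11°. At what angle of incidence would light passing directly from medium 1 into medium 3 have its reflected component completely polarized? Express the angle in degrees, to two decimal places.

θ_B ≈ 57.98°

tan θ_B(1→2) = n₂/n₁ = tan 51.22° = 1.2446.
tan θ_B(2→3) = n₃/n₂ = tan 52.11° = 1.2850.
Multiplying, n₃/n₁ = 1.2446 × 1.2850 = 1.5994, and θ_B(1→3) = arctan 1.5994 = 57.98°.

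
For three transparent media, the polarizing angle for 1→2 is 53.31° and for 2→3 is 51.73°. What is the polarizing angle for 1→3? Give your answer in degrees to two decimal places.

θ_B ≈ 59.55°

tan θ_B(1→2) = n₂/n₁ = tan 53.31° = 1.3421.
tan θ_B(2→3) = n₃/n₂ = tan 51.73° = 1.2676.
n₃/n₁ = 1.7012. Then tan θ_B(1→3) = n₃/n₁, so θ_B(1→3) = arctan(1.7012) = 59.55°.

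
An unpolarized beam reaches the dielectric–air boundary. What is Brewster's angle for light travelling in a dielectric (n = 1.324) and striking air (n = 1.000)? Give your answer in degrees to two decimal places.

Here n₂/n₁ = 1.000/1.324 = 0.7553, and Brewster's law gives tan θ_B = n₂/n₁. Taking the arctangent, θ_B = 37.06°.

θ_B ≈ 37.06°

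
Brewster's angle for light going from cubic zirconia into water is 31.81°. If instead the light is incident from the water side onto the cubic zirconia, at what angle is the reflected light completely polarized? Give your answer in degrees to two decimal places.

Reversing the direction swaps n₁ and n₂, so tan θ_B' = 1/tan θ_B and θ_B' = 90° − θ_B.
Hence θ_B' = 90° − 31.81° = 58.19°.

θ_B' ≈ 58.19°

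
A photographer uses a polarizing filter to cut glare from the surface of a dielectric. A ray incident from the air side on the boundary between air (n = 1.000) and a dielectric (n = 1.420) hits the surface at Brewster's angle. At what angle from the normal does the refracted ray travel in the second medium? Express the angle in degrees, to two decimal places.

θ_t ≈ 35.15°

θ_B = arctan(n₂/n₁) = arctan(1.420/1.000) = 54.85°.
At Brewster's angle the reflected and refracted rays are perpendicular, so θ_t = 90° − θ_B = 90° − 54.85° = 35.15°.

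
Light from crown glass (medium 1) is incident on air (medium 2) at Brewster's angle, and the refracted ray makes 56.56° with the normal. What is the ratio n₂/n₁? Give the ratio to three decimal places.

At Brewster incidence θ_B = 90° − θ_t = 90° − 56.56° = 33.44°.
tan θ_B = n₂/n₁, so n₂/n₁ = tan 33.44° = 0.660.

n₂/n₁ ≈ 0.660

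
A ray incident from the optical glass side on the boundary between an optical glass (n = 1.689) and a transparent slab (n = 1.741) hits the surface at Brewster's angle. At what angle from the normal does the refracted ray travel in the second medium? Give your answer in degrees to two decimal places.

tan θ_B = n₂/n₁ = 1.741/1.689 = 1.0308, so θ_B = 45.87°.
Since θ_B + θ_t = 90° at Brewster incidence, θ_t = 90° − 45.87° = 44.13°.

θ_t ≈ 44.13°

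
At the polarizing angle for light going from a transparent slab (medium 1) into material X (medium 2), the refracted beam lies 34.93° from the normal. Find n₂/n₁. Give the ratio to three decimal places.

At Brewster incidence θ_B = 90° − θ_t = 90° − 34.93° = 55.07°.
tan θ_B = n₂/n₁, so n₂/n₁ = tan 55.07° = 1.432.

n₂/n₁ ≈ 1.432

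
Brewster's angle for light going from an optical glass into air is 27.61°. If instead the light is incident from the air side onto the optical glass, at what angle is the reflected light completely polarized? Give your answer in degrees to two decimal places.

θ_B' ≈ 62.39°

The two Brewster angles are complementary: θ_B' = 90° − θ_B = 90° − 27.61° = 62.39°.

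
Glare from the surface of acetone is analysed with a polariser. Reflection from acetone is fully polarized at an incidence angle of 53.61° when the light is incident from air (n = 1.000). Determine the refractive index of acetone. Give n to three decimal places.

At Brewster's angle, tan θ_B = n₂/n₁ with n₁ on the incident side (air) and n₂ on the transmitted side (acetone).
n₂ = n₁ tan θ_B = 1.000 × tan 53.61° = 1.357.

n ≈ 1.357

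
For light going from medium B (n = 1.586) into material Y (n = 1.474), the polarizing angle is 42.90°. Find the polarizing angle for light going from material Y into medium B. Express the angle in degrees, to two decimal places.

Reversing the direction swaps n₁ and n₂, so tan θ_B' = 1/tan θ_B and θ_B' = 90° − θ_B.
Hence θ_B' = 90° − 42.90° = 47.10°.

θ_B' ≈ 47.10°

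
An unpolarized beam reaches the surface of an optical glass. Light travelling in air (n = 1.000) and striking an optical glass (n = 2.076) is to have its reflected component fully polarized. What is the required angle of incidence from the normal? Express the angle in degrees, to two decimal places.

tan θ_B = n₂/n₁ = 2.076/1.000 = 2.0760. Taking the arctangent, θ_B = 64.28°.

θ_B ≈ 64.28°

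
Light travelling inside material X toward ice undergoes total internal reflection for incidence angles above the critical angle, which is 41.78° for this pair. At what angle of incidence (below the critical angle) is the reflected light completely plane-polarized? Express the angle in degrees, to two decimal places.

At the critical angle sin θ_c = n₂/n₁, giving n₂/n₁ = sin 41.78° = 0.6663.
Then tan θ_B = n₂/n₁ = 0.6663, so θ_B = arctan 0.6663 = 33.67°.

θ_B ≈ 33.67°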